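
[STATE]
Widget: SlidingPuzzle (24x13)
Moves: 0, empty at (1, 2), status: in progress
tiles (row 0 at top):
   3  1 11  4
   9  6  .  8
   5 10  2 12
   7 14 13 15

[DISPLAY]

┌────┬────┬────┬────┐   
│  3 │  1 │ 11 │  4 │   
├────┼────┼────┼────┤   
│  9 │  6 │    │  8 │   
├────┼────┼────┼────┤   
│  5 │ 10 │  2 │ 12 │   
├────┼────┼────┼────┤   
│  7 │ 14 │ 13 │ 15 │   
└────┴────┴────┴────┘   
Moves: 0                
                        
                        
                        


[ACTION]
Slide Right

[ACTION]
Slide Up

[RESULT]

┌────┬────┬────┬────┐   
│  3 │  1 │ 11 │  4 │   
├────┼────┼────┼────┤   
│  9 │ 10 │  6 │  8 │   
├────┼────┼────┼────┤   
│  5 │    │  2 │ 12 │   
├────┼────┼────┼────┤   
│  7 │ 14 │ 13 │ 15 │   
└────┴────┴────┴────┘   
Moves: 2                
                        
                        
                        


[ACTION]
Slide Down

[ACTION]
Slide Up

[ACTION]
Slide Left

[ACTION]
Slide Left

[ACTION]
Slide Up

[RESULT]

┌────┬────┬────┬────┐   
│  3 │  1 │ 11 │  4 │   
├────┼────┼────┼────┤   
│  9 │ 10 │  6 │  8 │   
├────┼────┼────┼────┤   
│  5 │  2 │ 12 │ 15 │   
├────┼────┼────┼────┤   
│  7 │ 14 │ 13 │    │   
└────┴────┴────┴────┘   
Moves: 7                
                        
                        
                        


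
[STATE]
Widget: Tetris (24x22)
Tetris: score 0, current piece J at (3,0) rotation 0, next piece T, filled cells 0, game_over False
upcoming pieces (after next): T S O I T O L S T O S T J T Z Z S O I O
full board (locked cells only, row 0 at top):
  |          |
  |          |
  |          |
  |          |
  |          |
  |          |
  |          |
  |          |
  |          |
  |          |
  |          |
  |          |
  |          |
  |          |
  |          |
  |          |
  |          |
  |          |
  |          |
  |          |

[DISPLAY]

   █      │Next:        
   ███    │ ▒           
          │▒▒▒          
          │             
          │             
          │             
          │Score:       
          │0            
          │             
          │             
          │             
          │             
          │             
          │             
          │             
          │             
          │             
          │             
          │             
          │             
          │             
          │             


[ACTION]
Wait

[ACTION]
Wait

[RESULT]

          │Next:        
          │ ▒           
   █      │▒▒▒          
   ███    │             
          │             
          │             
          │Score:       
          │0            
          │             
          │             
          │             
          │             
          │             
          │             
          │             
          │             
          │             
          │             
          │             
          │             
          │             
          │             


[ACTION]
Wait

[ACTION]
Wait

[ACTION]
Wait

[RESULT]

          │Next:        
          │ ▒           
          │▒▒▒          
          │             
          │             
   █      │             
   ███    │Score:       
          │0            
          │             
          │             
          │             
          │             
          │             
          │             
          │             
          │             
          │             
          │             
          │             
          │             
          │             
          │             


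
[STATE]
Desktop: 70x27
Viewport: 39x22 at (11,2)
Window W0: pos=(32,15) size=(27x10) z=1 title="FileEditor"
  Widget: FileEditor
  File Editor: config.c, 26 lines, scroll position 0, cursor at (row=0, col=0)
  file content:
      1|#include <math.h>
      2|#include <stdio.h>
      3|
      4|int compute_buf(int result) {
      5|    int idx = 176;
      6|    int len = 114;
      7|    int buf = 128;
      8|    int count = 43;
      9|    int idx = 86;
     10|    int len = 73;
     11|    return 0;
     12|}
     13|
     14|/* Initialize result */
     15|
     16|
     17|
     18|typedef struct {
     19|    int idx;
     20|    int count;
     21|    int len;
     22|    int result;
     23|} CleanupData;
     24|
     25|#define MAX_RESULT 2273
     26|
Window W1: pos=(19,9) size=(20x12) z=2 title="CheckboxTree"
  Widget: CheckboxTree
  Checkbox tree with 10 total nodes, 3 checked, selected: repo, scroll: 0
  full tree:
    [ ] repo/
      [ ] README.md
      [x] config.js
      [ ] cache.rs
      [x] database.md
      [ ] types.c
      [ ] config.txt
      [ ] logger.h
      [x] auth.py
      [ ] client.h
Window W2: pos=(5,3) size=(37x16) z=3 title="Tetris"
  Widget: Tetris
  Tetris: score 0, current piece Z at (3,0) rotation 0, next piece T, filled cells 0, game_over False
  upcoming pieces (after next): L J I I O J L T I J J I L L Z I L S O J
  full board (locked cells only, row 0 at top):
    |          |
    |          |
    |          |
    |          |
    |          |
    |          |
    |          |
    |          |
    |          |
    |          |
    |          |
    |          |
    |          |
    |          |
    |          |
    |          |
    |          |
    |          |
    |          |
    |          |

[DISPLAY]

                                       
━━━━━━━━━━━━━━━━━━━━━━━━━━━━━━┓        
is                            ┃        
──────────────────────────────┨        
     │Next:                   ┃        
     │ ▒                      ┃        
     │▒▒▒                     ┃        
     │                        ┃        
     │                        ┃        
     │                        ┃        
     │Score:                  ┃        
     │0                       ┃        
     │                        ┃        
     │                        ┃━━━━━━━━
     │                        ┃or      
     │                        ┃────────
━━━━━━━━━━━━━━━━━━━━━━━━━━━━━━┛<math.h>
        ┃   [ ] logger.h   ┃de <stdio.h
        ┗━━━━━━━━━━━━━━━━━━┛           
                     ┃int compute_buf(i
                     ┃    int idx = 176
                     ┃    int len = 114


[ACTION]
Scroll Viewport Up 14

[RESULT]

                                       
                                       
                                       
━━━━━━━━━━━━━━━━━━━━━━━━━━━━━━┓        
is                            ┃        
──────────────────────────────┨        
     │Next:                   ┃        
     │ ▒                      ┃        
     │▒▒▒                     ┃        
     │                        ┃        
     │                        ┃        
     │                        ┃        
     │Score:                  ┃        
     │0                       ┃        
     │                        ┃        
     │                        ┃━━━━━━━━
     │                        ┃or      
     │                        ┃────────
━━━━━━━━━━━━━━━━━━━━━━━━━━━━━━┛<math.h>
        ┃   [ ] logger.h   ┃de <stdio.h
        ┗━━━━━━━━━━━━━━━━━━┛           
                     ┃int compute_buf(i


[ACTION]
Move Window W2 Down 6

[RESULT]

                                       
                                       
                                       
                                       
                                       
                                       
                                       
                                       
                                       
━━━━━━━━━━━━━━━━━━━━━━━━━━━━━━┓        
is                            ┃        
──────────────────────────────┨        
     │Next:                   ┃        
     │ ▒                      ┃        
     │▒▒▒                     ┃        
     │                        ┃━━━━━━━━
     │                        ┃or      
     │                        ┃────────
     │Score:                  ┃<math.h>
     │0                       ┃<stdio.h
     │                        ┃        
     │                        ┃te_buf(i


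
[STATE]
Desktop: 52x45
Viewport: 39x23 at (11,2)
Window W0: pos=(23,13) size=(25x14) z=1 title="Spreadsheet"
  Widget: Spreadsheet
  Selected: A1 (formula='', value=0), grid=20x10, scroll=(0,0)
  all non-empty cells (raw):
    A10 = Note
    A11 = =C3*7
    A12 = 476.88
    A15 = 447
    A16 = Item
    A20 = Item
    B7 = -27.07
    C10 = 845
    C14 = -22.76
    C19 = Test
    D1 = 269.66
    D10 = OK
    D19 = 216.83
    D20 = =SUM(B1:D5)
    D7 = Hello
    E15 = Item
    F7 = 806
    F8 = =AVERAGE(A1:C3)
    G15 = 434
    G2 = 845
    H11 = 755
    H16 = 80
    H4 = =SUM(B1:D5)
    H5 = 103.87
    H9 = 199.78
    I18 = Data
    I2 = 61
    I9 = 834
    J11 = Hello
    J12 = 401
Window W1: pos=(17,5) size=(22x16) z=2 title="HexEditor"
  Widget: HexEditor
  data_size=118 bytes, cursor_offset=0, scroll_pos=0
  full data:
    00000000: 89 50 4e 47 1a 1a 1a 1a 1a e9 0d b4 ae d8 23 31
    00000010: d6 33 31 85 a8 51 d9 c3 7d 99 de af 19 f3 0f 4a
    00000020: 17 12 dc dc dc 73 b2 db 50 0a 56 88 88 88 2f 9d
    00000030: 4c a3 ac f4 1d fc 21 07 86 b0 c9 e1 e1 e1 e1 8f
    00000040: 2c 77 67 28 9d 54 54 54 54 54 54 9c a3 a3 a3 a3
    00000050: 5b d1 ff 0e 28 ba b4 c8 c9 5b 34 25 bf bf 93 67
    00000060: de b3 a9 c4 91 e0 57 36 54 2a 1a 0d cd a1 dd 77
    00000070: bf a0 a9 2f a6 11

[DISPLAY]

                                       
                                       
                                       
      ┏━━━━━━━━━━━━━━━━━━━━┓           
      ┃ HexEditor          ┃           
      ┠────────────────────┨           
      ┃00000000  89 50 4e 4┃           
      ┃00000010  d6 33 31 8┃           
      ┃00000020  17 12 dc d┃           
      ┃00000030  4c a3 ac f┃           
      ┃00000040  2c 77 67 2┃           
      ┃00000050  5b d1 ff 0┃━━━━━━━━┓  
      ┃00000060  de b3 a9 c┃        ┃  
      ┃00000070  bf a0 a9 2┃────────┨  
      ┃                    ┃        ┃  
      ┃                    ┃B       ┃  
      ┃                    ┃--------┃  
      ┃                    ┃    0   ┃  
      ┗━━━━━━━━━━━━━━━━━━━━┛    0   ┃  
            ┃  3        0       0   ┃  
            ┃  4        0       0   ┃  
            ┃  5        0       0   ┃  
            ┃  6        0       0   ┃  


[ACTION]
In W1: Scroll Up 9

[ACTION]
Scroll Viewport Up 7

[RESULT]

                                       
                                       
                                       
                                       
                                       
      ┏━━━━━━━━━━━━━━━━━━━━┓           
      ┃ HexEditor          ┃           
      ┠────────────────────┨           
      ┃00000000  89 50 4e 4┃           
      ┃00000010  d6 33 31 8┃           
      ┃00000020  17 12 dc d┃           
      ┃00000030  4c a3 ac f┃           
      ┃00000040  2c 77 67 2┃           
      ┃00000050  5b d1 ff 0┃━━━━━━━━┓  
      ┃00000060  de b3 a9 c┃        ┃  
      ┃00000070  bf a0 a9 2┃────────┨  
      ┃                    ┃        ┃  
      ┃                    ┃B       ┃  
      ┃                    ┃--------┃  
      ┃                    ┃    0   ┃  
      ┗━━━━━━━━━━━━━━━━━━━━┛    0   ┃  
            ┃  3        0       0   ┃  
            ┃  4        0       0   ┃  


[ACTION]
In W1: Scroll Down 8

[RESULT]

                                       
                                       
                                       
                                       
                                       
      ┏━━━━━━━━━━━━━━━━━━━━┓           
      ┃ HexEditor          ┃           
      ┠────────────────────┨           
      ┃00000070  bf a0 a9 2┃           
      ┃                    ┃           
      ┃                    ┃           
      ┃                    ┃           
      ┃                    ┃           
      ┃                    ┃━━━━━━━━┓  
      ┃                    ┃        ┃  
      ┃                    ┃────────┨  
      ┃                    ┃        ┃  
      ┃                    ┃B       ┃  
      ┃                    ┃--------┃  
      ┃                    ┃    0   ┃  
      ┗━━━━━━━━━━━━━━━━━━━━┛    0   ┃  
            ┃  3        0       0   ┃  
            ┃  4        0       0   ┃  


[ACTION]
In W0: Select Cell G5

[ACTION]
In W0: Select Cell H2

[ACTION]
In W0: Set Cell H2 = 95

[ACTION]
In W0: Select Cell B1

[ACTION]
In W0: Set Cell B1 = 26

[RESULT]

                                       
                                       
                                       
                                       
                                       
      ┏━━━━━━━━━━━━━━━━━━━━┓           
      ┃ HexEditor          ┃           
      ┠────────────────────┨           
      ┃00000070  bf a0 a9 2┃           
      ┃                    ┃           
      ┃                    ┃           
      ┃                    ┃           
      ┃                    ┃           
      ┃                    ┃━━━━━━━━┓  
      ┃                    ┃        ┃  
      ┃                    ┃────────┨  
      ┃                    ┃        ┃  
      ┃                    ┃B       ┃  
      ┃                    ┃--------┃  
      ┃                    ┃ [26]   ┃  
      ┗━━━━━━━━━━━━━━━━━━━━┛    0   ┃  
            ┃  3        0       0   ┃  
            ┃  4        0       0   ┃  


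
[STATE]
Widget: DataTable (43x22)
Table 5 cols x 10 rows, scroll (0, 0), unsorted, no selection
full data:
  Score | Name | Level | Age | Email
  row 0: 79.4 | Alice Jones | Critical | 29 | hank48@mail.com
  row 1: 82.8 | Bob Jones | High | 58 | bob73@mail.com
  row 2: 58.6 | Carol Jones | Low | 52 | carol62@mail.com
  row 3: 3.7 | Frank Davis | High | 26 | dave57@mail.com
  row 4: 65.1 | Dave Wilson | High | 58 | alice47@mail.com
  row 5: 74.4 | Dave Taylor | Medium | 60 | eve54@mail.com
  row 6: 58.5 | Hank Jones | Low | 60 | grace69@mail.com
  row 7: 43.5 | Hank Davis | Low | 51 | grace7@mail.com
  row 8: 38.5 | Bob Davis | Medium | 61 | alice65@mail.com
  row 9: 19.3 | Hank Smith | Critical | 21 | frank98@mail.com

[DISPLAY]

Score│Name       │Level   │Age│Email       
─────┼───────────┼────────┼───┼────────────
79.4 │Alice Jones│Critical│29 │hank48@mail.
82.8 │Bob Jones  │High    │58 │bob73@mail.c
58.6 │Carol Jones│Low     │52 │carol62@mail
3.7  │Frank Davis│High    │26 │dave57@mail.
65.1 │Dave Wilson│High    │58 │alice47@mail
74.4 │Dave Taylor│Medium  │60 │eve54@mail.c
58.5 │Hank Jones │Low     │60 │grace69@mail
43.5 │Hank Davis │Low     │51 │grace7@mail.
38.5 │Bob Davis  │Medium  │61 │alice65@mail
19.3 │Hank Smith │Critical│21 │frank98@mail
                                           
                                           
                                           
                                           
                                           
                                           
                                           
                                           
                                           
                                           


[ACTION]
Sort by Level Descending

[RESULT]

Score│Name       │Level  ▼│Age│Email       
─────┼───────────┼────────┼───┼────────────
74.4 │Dave Taylor│Medium  │60 │eve54@mail.c
38.5 │Bob Davis  │Medium  │61 │alice65@mail
58.6 │Carol Jones│Low     │52 │carol62@mail
58.5 │Hank Jones │Low     │60 │grace69@mail
43.5 │Hank Davis │Low     │51 │grace7@mail.
82.8 │Bob Jones  │High    │58 │bob73@mail.c
3.7  │Frank Davis│High    │26 │dave57@mail.
65.1 │Dave Wilson│High    │58 │alice47@mail
79.4 │Alice Jones│Critical│29 │hank48@mail.
19.3 │Hank Smith │Critical│21 │frank98@mail
                                           
                                           
                                           
                                           
                                           
                                           
                                           
                                           
                                           
                                           


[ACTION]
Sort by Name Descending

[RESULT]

Score│Name      ▼│Level   │Age│Email       
─────┼───────────┼────────┼───┼────────────
19.3 │Hank Smith │Critical│21 │frank98@mail
58.5 │Hank Jones │Low     │60 │grace69@mail
43.5 │Hank Davis │Low     │51 │grace7@mail.
3.7  │Frank Davis│High    │26 │dave57@mail.
65.1 │Dave Wilson│High    │58 │alice47@mail
74.4 │Dave Taylor│Medium  │60 │eve54@mail.c
58.6 │Carol Jones│Low     │52 │carol62@mail
82.8 │Bob Jones  │High    │58 │bob73@mail.c
38.5 │Bob Davis  │Medium  │61 │alice65@mail
79.4 │Alice Jones│Critical│29 │hank48@mail.
                                           
                                           
                                           
                                           
                                           
                                           
                                           
                                           
                                           
                                           


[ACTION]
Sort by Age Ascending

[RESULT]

Score│Name       │Level   │Ag▲│Email       
─────┼───────────┼────────┼───┼────────────
19.3 │Hank Smith │Critical│21 │frank98@mail
3.7  │Frank Davis│High    │26 │dave57@mail.
79.4 │Alice Jones│Critical│29 │hank48@mail.
43.5 │Hank Davis │Low     │51 │grace7@mail.
58.6 │Carol Jones│Low     │52 │carol62@mail
65.1 │Dave Wilson│High    │58 │alice47@mail
82.8 │Bob Jones  │High    │58 │bob73@mail.c
58.5 │Hank Jones │Low     │60 │grace69@mail
74.4 │Dave Taylor│Medium  │60 │eve54@mail.c
38.5 │Bob Davis  │Medium  │61 │alice65@mail
                                           
                                           
                                           
                                           
                                           
                                           
                                           
                                           
                                           
                                           


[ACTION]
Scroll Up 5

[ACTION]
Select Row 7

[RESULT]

Score│Name       │Level   │Ag▲│Email       
─────┼───────────┼────────┼───┼────────────
19.3 │Hank Smith │Critical│21 │frank98@mail
3.7  │Frank Davis│High    │26 │dave57@mail.
79.4 │Alice Jones│Critical│29 │hank48@mail.
43.5 │Hank Davis │Low     │51 │grace7@mail.
58.6 │Carol Jones│Low     │52 │carol62@mail
65.1 │Dave Wilson│High    │58 │alice47@mail
82.8 │Bob Jones  │High    │58 │bob73@mail.c
>8.5 │Hank Jones │Low     │60 │grace69@mail
74.4 │Dave Taylor│Medium  │60 │eve54@mail.c
38.5 │Bob Davis  │Medium  │61 │alice65@mail
                                           
                                           
                                           
                                           
                                           
                                           
                                           
                                           
                                           
                                           


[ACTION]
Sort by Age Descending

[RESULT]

Score│Name       │Level   │Ag▼│Email       
─────┼───────────┼────────┼───┼────────────
38.5 │Bob Davis  │Medium  │61 │alice65@mail
58.5 │Hank Jones │Low     │60 │grace69@mail
74.4 │Dave Taylor│Medium  │60 │eve54@mail.c
65.1 │Dave Wilson│High    │58 │alice47@mail
82.8 │Bob Jones  │High    │58 │bob73@mail.c
58.6 │Carol Jones│Low     │52 │carol62@mail
43.5 │Hank Davis │Low     │51 │grace7@mail.
>9.4 │Alice Jones│Critical│29 │hank48@mail.
3.7  │Frank Davis│High    │26 │dave57@mail.
19.3 │Hank Smith │Critical│21 │frank98@mail
                                           
                                           
                                           
                                           
                                           
                                           
                                           
                                           
                                           
                                           


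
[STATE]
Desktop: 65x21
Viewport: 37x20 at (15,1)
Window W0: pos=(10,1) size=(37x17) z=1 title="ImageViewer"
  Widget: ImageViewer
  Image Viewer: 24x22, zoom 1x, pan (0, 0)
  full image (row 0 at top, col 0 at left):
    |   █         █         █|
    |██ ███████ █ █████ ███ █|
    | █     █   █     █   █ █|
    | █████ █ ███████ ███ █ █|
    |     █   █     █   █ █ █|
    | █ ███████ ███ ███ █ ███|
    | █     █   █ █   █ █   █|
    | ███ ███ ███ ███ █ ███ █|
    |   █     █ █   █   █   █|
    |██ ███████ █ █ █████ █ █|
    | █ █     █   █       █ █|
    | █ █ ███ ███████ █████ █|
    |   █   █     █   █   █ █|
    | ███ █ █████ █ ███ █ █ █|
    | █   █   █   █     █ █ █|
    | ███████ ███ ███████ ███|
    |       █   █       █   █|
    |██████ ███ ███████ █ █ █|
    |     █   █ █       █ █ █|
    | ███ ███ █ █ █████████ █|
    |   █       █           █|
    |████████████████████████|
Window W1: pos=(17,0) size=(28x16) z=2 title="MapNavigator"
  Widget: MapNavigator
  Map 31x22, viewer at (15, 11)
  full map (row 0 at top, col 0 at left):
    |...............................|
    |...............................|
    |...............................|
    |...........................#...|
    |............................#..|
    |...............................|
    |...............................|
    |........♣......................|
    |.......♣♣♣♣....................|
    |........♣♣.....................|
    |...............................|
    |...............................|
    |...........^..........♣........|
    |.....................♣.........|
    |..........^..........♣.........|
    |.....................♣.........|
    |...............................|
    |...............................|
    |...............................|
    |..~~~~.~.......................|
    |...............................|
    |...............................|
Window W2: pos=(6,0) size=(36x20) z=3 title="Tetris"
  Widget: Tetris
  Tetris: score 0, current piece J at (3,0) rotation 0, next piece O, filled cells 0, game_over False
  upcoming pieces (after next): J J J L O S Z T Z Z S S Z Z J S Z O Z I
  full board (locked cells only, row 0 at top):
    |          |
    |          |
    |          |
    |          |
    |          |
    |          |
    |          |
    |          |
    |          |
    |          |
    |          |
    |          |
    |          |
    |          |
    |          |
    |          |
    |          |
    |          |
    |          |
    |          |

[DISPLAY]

                          ┃  ┃━┓     
──────────────────────────┨──┨ ┃     
  │Next:                  ┃..┃─┨     
  │▓▓                     ┃..┃ ┃     
  │▓▓                     ┃..┃ ┃     
  │                       ┃..┃ ┃     
  │                       ┃..┃ ┃     
  │                       ┃..┃ ┃     
  │Score:                 ┃..┃ ┃     
  │0                      ┃..┃ ┃     
  │                       ┃..┃ ┃     
  │                       ┃..┃ ┃     
  │                       ┃..┃ ┃     
  │                       ┃..┃ ┃     
  │                       ┃━━┛ ┃     
  │                       ┃    ┃     
  │                       ┃━━━━┛     
  │                       ┃          
━━━━━━━━━━━━━━━━━━━━━━━━━━┛          
                                     


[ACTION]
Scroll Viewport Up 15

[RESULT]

━━━━━━━━━━━━━━━━━━━━━━━━━━┓━━┓       
                          ┃  ┃━┓     
──────────────────────────┨──┨ ┃     
  │Next:                  ┃..┃─┨     
  │▓▓                     ┃..┃ ┃     
  │▓▓                     ┃..┃ ┃     
  │                       ┃..┃ ┃     
  │                       ┃..┃ ┃     
  │                       ┃..┃ ┃     
  │Score:                 ┃..┃ ┃     
  │0                      ┃..┃ ┃     
  │                       ┃..┃ ┃     
  │                       ┃..┃ ┃     
  │                       ┃..┃ ┃     
  │                       ┃..┃ ┃     
  │                       ┃━━┛ ┃     
  │                       ┃    ┃     
  │                       ┃━━━━┛     
  │                       ┃          
━━━━━━━━━━━━━━━━━━━━━━━━━━┛          


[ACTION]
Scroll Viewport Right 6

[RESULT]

━━━━━━━━━━━━━━━━━━━━┓━━┓             
                    ┃  ┃━┓           
────────────────────┨──┨ ┃           
t:                  ┃..┃─┨           
                    ┃..┃ ┃           
                    ┃..┃ ┃           
                    ┃..┃ ┃           
                    ┃..┃ ┃           
                    ┃..┃ ┃           
re:                 ┃..┃ ┃           
                    ┃..┃ ┃           
                    ┃..┃ ┃           
                    ┃..┃ ┃           
                    ┃..┃ ┃           
                    ┃..┃ ┃           
                    ┃━━┛ ┃           
                    ┃    ┃           
                    ┃━━━━┛           
                    ┃                
━━━━━━━━━━━━━━━━━━━━┛                


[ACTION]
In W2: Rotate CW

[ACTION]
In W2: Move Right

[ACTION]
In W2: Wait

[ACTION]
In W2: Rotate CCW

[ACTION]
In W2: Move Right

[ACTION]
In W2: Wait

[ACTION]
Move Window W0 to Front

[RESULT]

━━━━━━━━━━━━━━━━━━━━┓━━┓             
━━━━━━━━━━━━━━━━━━━━━━━━━┓           
er                       ┃           
─────────────────────────┨           
   █         █           ┃           
 █ █████ ███ █           ┃           
 █     █   █ █           ┃           
██████ ███ █ █           ┃           
     █   █ █ █           ┃           
 ███ ███ █ ███           ┃           
 █ █   █ █   █           ┃           
██ ███ █ ███ █           ┃           
 █   █   █   █           ┃           
 █ █ █████ █ █           ┃           
   █       █ █           ┃           
██████ █████ █           ┃           
   █   █   █ █           ┃           
━━━━━━━━━━━━━━━━━━━━━━━━━┛           
                    ┃                
━━━━━━━━━━━━━━━━━━━━┛                


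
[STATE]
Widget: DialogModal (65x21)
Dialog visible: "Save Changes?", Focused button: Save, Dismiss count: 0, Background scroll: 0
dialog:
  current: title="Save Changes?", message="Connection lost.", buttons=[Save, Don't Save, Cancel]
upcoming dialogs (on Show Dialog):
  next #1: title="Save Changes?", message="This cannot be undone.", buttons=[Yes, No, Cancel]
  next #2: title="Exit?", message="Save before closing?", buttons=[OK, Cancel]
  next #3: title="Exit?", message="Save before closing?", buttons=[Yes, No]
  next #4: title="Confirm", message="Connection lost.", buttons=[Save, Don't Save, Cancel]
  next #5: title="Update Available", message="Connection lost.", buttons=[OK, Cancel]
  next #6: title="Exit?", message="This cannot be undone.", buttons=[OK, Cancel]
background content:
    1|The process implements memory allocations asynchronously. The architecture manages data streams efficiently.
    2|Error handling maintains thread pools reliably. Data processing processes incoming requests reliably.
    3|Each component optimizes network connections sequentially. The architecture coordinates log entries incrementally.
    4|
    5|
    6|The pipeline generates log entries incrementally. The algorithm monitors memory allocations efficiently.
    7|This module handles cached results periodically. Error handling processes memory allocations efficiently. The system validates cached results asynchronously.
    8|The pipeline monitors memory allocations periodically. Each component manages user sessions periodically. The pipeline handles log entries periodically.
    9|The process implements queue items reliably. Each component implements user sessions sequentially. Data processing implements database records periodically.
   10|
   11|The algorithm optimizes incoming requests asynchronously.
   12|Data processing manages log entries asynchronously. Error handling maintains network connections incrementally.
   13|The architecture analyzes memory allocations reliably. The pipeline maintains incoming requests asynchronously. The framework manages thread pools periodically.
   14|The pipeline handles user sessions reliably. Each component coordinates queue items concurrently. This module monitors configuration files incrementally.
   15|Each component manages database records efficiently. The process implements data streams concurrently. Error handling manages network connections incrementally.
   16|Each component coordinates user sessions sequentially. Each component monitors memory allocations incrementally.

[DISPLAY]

The process implements memory allocations asynchronously. The arc
Error handling maintains thread pools reliably. Data processing p
Each component optimizes network connections sequentially. The ar
                                                                 
                                                                 
The pipeline generates log entries incrementally. The algorithm m
This module handles cached results periodically. Error handling p
The pipeline monitors memory allocations periodically. Each compo
The process impl┌──────────────────────────────┐h component imple
                │        Save Changes?         │                 
The algorithm op│       Connection lost.       │ronously.        
Data processing │ [Save]  Don't Save   Cancel  │ly. Error handlin
The architecture└──────────────────────────────┘iably. The pipeli
The pipeline handles user sessions reliably. Each component coord
Each component manages database records efficiently. The process 
Each component coordinates user sessions sequentially. Each compo
                                                                 
                                                                 
                                                                 
                                                                 
                                                                 


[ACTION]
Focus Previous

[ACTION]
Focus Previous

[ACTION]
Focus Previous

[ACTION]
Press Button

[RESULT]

The process implements memory allocations asynchronously. The arc
Error handling maintains thread pools reliably. Data processing p
Each component optimizes network connections sequentially. The ar
                                                                 
                                                                 
The pipeline generates log entries incrementally. The algorithm m
This module handles cached results periodically. Error handling p
The pipeline monitors memory allocations periodically. Each compo
The process implements queue items reliably. Each component imple
                                                                 
The algorithm optimizes incoming requests asynchronously.        
Data processing manages log entries asynchronously. Error handlin
The architecture analyzes memory allocations reliably. The pipeli
The pipeline handles user sessions reliably. Each component coord
Each component manages database records efficiently. The process 
Each component coordinates user sessions sequentially. Each compo
                                                                 
                                                                 
                                                                 
                                                                 
                                                                 


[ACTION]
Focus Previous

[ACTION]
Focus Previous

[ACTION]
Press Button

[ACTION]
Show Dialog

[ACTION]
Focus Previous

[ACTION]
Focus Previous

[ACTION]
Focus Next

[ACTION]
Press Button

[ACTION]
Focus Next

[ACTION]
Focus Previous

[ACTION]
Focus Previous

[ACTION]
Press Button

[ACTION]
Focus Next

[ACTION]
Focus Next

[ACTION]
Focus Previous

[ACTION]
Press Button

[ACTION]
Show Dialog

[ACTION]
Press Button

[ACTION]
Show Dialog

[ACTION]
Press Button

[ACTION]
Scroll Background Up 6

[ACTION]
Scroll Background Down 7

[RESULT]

The pipeline monitors memory allocations periodically. Each compo
The process implements queue items reliably. Each component imple
                                                                 
The algorithm optimizes incoming requests asynchronously.        
Data processing manages log entries asynchronously. Error handlin
The architecture analyzes memory allocations reliably. The pipeli
The pipeline handles user sessions reliably. Each component coord
Each component manages database records efficiently. The process 
Each component coordinates user sessions sequentially. Each compo
                                                                 
                                                                 
                                                                 
                                                                 
                                                                 
                                                                 
                                                                 
                                                                 
                                                                 
                                                                 
                                                                 
                                                                 


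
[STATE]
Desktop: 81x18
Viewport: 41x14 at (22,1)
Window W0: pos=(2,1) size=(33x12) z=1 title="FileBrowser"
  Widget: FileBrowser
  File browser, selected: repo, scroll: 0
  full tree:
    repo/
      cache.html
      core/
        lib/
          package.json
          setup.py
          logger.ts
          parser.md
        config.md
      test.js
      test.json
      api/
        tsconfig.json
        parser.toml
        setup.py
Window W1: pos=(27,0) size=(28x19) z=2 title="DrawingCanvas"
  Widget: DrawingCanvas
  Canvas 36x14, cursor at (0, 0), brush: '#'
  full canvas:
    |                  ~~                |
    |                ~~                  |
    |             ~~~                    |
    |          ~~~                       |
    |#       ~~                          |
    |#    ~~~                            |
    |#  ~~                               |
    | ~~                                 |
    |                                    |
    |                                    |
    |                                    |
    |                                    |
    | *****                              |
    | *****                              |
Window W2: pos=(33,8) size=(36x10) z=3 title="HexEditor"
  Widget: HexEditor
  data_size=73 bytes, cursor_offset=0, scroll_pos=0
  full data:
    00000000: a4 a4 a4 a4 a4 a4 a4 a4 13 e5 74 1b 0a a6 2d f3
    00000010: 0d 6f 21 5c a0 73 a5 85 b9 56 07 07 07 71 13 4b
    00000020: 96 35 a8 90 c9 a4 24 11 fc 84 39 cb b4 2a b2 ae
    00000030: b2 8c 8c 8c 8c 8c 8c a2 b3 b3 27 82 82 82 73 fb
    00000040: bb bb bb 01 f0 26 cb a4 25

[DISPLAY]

━━━━━┃ DrawingCanvas            ┃        
     ┠──────────────────────────┨        
─────┃+                 ~~      ┃        
     ┃                ~~        ┃        
     ┃             ~~~          ┃        
     ┃          ~~~             ┃        
     ┃#       ~~                ┃        
     ┃#    ┏━━━━━━━━━━━━━━━━━━━━━━━━━━━━━
     ┃#  ~~┃ HexEditor                   
     ┃ ~~  ┠─────────────────────────────
     ┃     ┃00000000  A4 a4 a4 a4 a4 a4 a
━━━━━┃     ┃00000010  0d 6f 21 5c a0 73 a
     ┃     ┃00000020  96 35 a8 90 c9 a4 2
     ┃     ┃00000030  b2 8c 8c 8c 8c 8c 8


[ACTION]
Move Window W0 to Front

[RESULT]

━━━━━━━━━━━━┓gCanvas            ┃        
            ┃───────────────────┨        
────────────┨           ~~      ┃        
            ┃         ~~        ┃        
            ┃      ~~~          ┃        
            ┃   ~~~             ┃        
            ┃ ~~                ┃        
            ┃━━━━━━━━━━━━━━━━━━━━━━━━━━━━
            ┃HexEditor                   
            ┃────────────────────────────
            ┃0000000  A4 a4 a4 a4 a4 a4 a
━━━━━━━━━━━━┛0000010  0d 6f 21 5c a0 73 a
     ┃     ┃00000020  96 35 a8 90 c9 a4 2
     ┃     ┃00000030  b2 8c 8c 8c 8c 8c 8


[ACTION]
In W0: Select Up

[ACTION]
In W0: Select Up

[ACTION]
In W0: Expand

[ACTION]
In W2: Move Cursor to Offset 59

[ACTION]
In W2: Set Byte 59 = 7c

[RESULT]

━━━━━━━━━━━━┓gCanvas            ┃        
            ┃───────────────────┨        
────────────┨           ~~      ┃        
            ┃         ~~        ┃        
            ┃      ~~~          ┃        
            ┃   ~~~             ┃        
            ┃ ~~                ┃        
            ┃━━━━━━━━━━━━━━━━━━━━━━━━━━━━
            ┃HexEditor                   
            ┃────────────────────────────
            ┃0000000  a4 a4 a4 a4 a4 a4 a
━━━━━━━━━━━━┛0000010  0d 6f 21 5c a0 73 a
     ┃     ┃00000020  96 35 a8 90 c9 a4 2
     ┃     ┃00000030  b2 8c 8c 8c 8c 8c 8
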